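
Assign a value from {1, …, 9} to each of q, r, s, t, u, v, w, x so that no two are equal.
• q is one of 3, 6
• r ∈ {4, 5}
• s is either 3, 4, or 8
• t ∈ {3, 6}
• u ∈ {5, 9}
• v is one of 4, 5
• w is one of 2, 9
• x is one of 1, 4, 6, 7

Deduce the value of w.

q and t between them cover only {3, 6} — a naked pair. Remove those values from s, x.
r and v between them cover only {4, 5} — a naked pair. Remove those values from s, u, x.
That leaves s = 8.
u has just one choice, so u = 9. So w can't be 9.
So w = 2.

2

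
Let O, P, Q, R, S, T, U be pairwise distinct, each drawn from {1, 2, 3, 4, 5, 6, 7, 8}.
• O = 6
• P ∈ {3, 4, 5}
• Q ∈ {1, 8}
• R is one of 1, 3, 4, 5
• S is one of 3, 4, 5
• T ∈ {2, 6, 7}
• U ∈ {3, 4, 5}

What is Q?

O's domain is down to {6}, so O = 6. Remove 6 from T.
The 3 variables P, S, U are confined to {3, 4, 5}, which locks those values in; drop them from R.
That leaves R = 1. So Q can't be 1.
So Q = 8.

8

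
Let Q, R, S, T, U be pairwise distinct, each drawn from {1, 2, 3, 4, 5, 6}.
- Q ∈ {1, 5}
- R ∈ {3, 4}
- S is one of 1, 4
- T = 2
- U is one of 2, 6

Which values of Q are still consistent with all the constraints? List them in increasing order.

T has just one choice, so T = 2. Eliminate 2 elsewhere: U.
U's domain is down to {6}, so U = 6.
No further eliminations apply; Q can still be any of 1, 5.

1, 5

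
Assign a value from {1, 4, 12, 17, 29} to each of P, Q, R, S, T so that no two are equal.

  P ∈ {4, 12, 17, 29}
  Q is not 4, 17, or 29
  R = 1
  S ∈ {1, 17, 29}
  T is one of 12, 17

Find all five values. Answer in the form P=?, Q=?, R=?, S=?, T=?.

R has just one choice, so R = 1. Eliminate 1 elsewhere: Q, S.
Q's domain is down to {12}, so Q = 12. So P, T can't be 12.
That leaves T = 17. So P, S can't be 17.
S must be 29 (only option left). Remove 29 from P.
P's domain is down to {4}, so P = 4.

P=4, Q=12, R=1, S=29, T=17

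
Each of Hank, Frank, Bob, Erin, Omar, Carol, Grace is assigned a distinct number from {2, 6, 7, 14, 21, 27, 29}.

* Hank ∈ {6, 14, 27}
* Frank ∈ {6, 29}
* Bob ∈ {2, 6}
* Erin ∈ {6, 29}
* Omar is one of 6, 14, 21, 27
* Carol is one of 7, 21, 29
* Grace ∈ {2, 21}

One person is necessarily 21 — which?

Among the 7 variables, 7 fits only Carol (and all 7 values in {2, 6, 7, 14, 21, 27, 29} must be used), so Carol = 7.
Frank and Erin between them cover only {6, 29} — a naked pair. Remove those values from Hank, Bob, Omar.
Bob has just one choice, so Bob = 2. So Grace can't be 2.
So 21 goes to Grace.

Grace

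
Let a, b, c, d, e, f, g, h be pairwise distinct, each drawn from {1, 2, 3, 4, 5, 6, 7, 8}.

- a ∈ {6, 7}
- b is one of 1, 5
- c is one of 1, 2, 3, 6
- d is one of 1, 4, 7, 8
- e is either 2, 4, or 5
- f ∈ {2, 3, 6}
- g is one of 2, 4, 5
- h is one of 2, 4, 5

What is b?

1

Among the 8 variables, 8 fits only d (and all 8 values in {1, 2, 3, 4, 5, 6, 7, 8} must be used), so d = 8.
Among the 7 still-open variables, 7 fits only a (and all 7 values in {1, 2, 3, 4, 5, 6, 7} must be used), so a = 7.
e, g, h between them cover only {2, 4, 5} — a naked triple. Remove those values from b, c, f.
So b = 1.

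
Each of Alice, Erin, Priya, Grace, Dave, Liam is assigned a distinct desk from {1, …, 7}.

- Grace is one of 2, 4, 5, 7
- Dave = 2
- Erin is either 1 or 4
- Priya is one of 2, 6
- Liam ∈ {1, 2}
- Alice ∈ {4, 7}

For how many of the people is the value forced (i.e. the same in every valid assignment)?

Dave must be 2 (only option left). Eliminate 2 elsewhere: Priya, Grace, Liam.
Liam must be 1 (only option left). Remove 1 from Erin.
Erin has just one choice, so Erin = 4. Remove 4 from Alice, Grace.
Priya has just one choice, so Priya = 6.
Alice must be 7 (only option left). So Grace can't be 7.
That leaves Grace = 5.
Every person is fixed: Alice=7, Erin=4, Priya=6, Grace=5, Dave=2, Liam=1. That makes 6.

6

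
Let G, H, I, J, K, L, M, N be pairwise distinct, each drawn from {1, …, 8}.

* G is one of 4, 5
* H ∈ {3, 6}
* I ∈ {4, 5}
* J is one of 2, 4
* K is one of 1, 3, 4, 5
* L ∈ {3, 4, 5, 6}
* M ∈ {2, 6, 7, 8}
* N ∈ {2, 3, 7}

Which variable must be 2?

J

The 8 variables together cover exactly {1, 2, 3, 4, 5, 6, 7, 8} — 8 values for 8 variables — and 1 appears only in K's list, so K = 1.
The 7 still-open variables draw from only 7 values {2, 3, 4, 5, 6, 7, 8}, so each is used; only M can be 8, hence M = 8.
Among the 6 still-open variables, 7 fits only N (and all 6 values in {2, 3, 4, 5, 6, 7} must be used), so N = 7.
The 5 still-open variables together cover exactly {2, 3, 4, 5, 6} — 5 values for 5 variables — and 2 appears only in J's list, so J = 2.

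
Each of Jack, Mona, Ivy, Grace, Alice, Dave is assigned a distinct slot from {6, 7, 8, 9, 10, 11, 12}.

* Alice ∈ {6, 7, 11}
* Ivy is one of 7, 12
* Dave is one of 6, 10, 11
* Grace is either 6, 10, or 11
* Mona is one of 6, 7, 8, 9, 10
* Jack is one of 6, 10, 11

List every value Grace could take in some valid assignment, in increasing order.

6, 10, 11

Jack, Grace, Dave share exactly the 3 values {6, 10, 11}; by pigeonhole those values go to them, so strike 6, 10, 11 from Mona, Alice.
Alice has just one choice, so Alice = 7. Remove 7 from Mona, Ivy.
Ivy's domain is down to {12}, so Ivy = 12.
No further eliminations apply; Grace can still be any of 6, 10, 11.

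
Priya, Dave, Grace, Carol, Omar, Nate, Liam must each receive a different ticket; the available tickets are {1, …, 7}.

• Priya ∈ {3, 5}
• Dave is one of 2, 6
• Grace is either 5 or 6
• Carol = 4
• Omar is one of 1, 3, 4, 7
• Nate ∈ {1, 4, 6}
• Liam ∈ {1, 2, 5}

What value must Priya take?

Carol must be 4 (only option left). So Omar, Nate can't be 4.
The 6 still-open variables draw from only 6 values {1, 2, 3, 5, 6, 7}, so each is used; only Omar can be 7, hence Omar = 7.
The 5 still-open variables draw from only 5 values {1, 2, 3, 5, 6}, so each is used; only Priya can be 3, hence Priya = 3.

3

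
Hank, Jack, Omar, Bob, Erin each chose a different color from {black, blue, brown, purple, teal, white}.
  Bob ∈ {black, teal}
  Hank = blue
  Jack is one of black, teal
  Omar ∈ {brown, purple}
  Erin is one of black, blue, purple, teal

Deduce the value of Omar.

Hank must be blue (only option left). Strike blue from Erin.
The 4 still-open variables together cover exactly {black, brown, purple, teal} — 4 values for 4 variables — and brown appears only in Omar's list, so Omar = brown.

brown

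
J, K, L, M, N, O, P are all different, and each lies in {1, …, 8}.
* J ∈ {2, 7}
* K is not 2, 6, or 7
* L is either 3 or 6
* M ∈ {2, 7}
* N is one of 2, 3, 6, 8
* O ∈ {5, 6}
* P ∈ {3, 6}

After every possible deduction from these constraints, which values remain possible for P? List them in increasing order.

J and M between them cover only {2, 7} — a naked pair. Remove those values from N.
L and P between them cover only {3, 6} — a naked pair. Remove those values from K, N, O.
That leaves N = 8. Remove 8 from K.
O has just one choice, so O = 5. Remove 5 from K.
No further eliminations apply; P can still be any of 3, 6.

3, 6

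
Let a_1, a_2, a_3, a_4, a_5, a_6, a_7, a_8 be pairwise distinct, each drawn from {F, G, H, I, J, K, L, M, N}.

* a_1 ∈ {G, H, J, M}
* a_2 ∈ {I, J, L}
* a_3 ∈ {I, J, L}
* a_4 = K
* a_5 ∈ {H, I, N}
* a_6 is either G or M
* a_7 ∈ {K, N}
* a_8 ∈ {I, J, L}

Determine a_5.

H

a_4 has just one choice, so a_4 = K. So a_7 can't be K.
a_7's domain is down to {N}, so a_7 = N. So a_5 can't be N.
a_2, a_3, a_8 share exactly the 3 values {I, J, L}; by pigeonhole those values go to them, so strike I, J, L from a_1, a_5.
So a_5 = H.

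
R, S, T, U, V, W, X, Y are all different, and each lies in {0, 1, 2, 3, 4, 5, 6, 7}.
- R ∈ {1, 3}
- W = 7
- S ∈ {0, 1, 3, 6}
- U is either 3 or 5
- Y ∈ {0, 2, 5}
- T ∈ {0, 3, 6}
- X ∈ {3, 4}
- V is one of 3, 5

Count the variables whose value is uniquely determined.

W's domain is down to {7}, so W = 7.
The 7 still-open variables together cover exactly {0, 1, 2, 3, 4, 5, 6} — 7 values for 7 variables — and 2 appears only in Y's list, so Y = 2.
The 6 still-open variables together cover exactly {0, 1, 3, 4, 5, 6} — 6 values for 6 variables — and 4 appears only in X's list, so X = 4.
The 2 variables U and V are confined to {3, 5}, which locks those values in; drop them from R, S, T.
R's domain is down to {1}, so R = 1. Eliminate 1 elsewhere: S.
Determined: R=1, W=7, X=4, Y=2. The other variables each still have more than one consistent value. That makes 4.

4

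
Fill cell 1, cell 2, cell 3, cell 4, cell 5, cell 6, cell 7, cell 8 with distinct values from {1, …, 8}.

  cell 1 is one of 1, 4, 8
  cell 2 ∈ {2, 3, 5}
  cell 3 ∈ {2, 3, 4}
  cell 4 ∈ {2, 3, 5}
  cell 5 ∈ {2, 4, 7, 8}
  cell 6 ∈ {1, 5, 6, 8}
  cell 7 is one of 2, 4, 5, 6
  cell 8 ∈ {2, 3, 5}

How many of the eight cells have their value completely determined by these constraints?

3

Among the 8 variables, 7 fits only cell 5 (and all 8 values in {1, 2, 3, 4, 5, 6, 7, 8} must be used), so cell 5 = 7.
cell 2, cell 4, cell 8 between them cover only {2, 3, 5} — a naked triple. Remove those values from cell 3, cell 6, cell 7.
cell 3's domain is down to {4}, so cell 3 = 4. Remove 4 from cell 1, cell 7.
cell 7's domain is down to {6}, so cell 7 = 6. Strike 6 from cell 6.
Determined: cell 3=4, cell 5=7, cell 7=6. The other cells each still have more than one consistent value. That makes 3.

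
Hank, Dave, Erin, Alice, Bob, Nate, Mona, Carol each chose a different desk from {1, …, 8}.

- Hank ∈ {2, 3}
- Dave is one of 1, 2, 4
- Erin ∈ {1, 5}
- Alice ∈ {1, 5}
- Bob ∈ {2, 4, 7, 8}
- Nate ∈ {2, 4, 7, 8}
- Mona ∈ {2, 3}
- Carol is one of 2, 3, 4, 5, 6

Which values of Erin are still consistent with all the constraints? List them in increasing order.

Among the 8 variables, 6 fits only Carol (and all 8 values in {1, 2, 3, 4, 5, 6, 7, 8} must be used), so Carol = 6.
Hank and Mona share exactly the 2 values {2, 3}; by pigeonhole those values go to them, so strike 2, 3 from Dave, Bob, Nate.
Erin and Alice between them cover only {1, 5} — a naked pair. Remove those values from Dave.
Dave has just one choice, so Dave = 4. So Bob, Nate can't be 4.
No further eliminations apply; Erin can still be any of 1, 5.

1, 5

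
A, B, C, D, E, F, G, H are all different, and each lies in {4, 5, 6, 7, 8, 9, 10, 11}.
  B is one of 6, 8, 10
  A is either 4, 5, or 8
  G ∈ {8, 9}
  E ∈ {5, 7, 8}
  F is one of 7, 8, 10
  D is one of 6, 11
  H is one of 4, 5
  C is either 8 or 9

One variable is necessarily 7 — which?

E

The 8 variables draw from only 8 values {4, 5, 6, 7, 8, 9, 10, 11}, so each is used; only D can be 11, hence D = 11.
The 7 still-open variables together cover exactly {4, 5, 6, 7, 8, 9, 10} — 7 values for 7 variables — and 6 appears only in B's list, so B = 6.
Among the 6 still-open variables, 10 fits only F (and all 6 values in {4, 5, 7, 8, 9, 10} must be used), so F = 10.
The 5 still-open variables together cover exactly {4, 5, 7, 8, 9} — 5 values for 5 variables — and 7 appears only in E's list, so E = 7.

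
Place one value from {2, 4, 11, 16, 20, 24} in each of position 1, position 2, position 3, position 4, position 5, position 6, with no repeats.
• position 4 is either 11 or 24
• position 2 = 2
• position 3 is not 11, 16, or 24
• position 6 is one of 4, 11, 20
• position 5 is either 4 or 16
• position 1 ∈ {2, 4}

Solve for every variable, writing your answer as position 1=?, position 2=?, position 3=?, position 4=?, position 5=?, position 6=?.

position 1=4, position 2=2, position 3=20, position 4=24, position 5=16, position 6=11

position 2 has just one choice, so position 2 = 2. Remove 2 from position 1, position 3.
position 1's domain is down to {4}, so position 1 = 4. Strike 4 from position 3, position 5, position 6.
That leaves position 3 = 20. Remove 20 from position 6.
That leaves position 5 = 16.
position 6 must be 11 (only option left). So position 4 can't be 11.
position 4's domain is down to {24}, so position 4 = 24.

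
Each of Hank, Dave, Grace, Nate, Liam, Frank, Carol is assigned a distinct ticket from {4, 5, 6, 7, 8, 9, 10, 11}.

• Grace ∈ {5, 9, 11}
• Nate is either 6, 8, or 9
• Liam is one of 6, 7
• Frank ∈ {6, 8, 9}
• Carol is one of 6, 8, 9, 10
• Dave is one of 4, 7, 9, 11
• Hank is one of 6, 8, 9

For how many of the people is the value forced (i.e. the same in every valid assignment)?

2

Hank, Nate, Frank between them cover only {6, 8, 9} — a naked triple. Remove those values from Dave, Grace, Liam, Carol.
That leaves Liam = 7. Strike 7 from Dave.
Carol has just one choice, so Carol = 10.
Determined: Liam=7, Carol=10. The other people each still have more than one consistent value. That makes 2.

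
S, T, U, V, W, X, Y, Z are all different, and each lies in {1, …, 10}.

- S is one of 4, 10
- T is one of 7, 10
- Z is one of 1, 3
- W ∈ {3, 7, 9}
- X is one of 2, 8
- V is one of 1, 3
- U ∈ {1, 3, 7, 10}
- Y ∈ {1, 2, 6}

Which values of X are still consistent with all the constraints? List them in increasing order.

2, 8

The 2 variables V and Z are confined to {1, 3}, which locks those values in; drop them from U, W, Y.
T and U share exactly the 2 values {7, 10}; by pigeonhole those values go to them, so strike 7, 10 from S, W.
S has just one choice, so S = 4.
W must be 9 (only option left).
No further eliminations apply; X can still be any of 2, 8.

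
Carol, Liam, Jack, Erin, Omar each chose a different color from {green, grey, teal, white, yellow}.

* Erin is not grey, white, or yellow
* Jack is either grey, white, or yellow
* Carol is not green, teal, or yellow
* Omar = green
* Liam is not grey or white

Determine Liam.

yellow

Omar's domain is down to {green}, so Omar = green. So Liam, Erin can't be green.
Erin has just one choice, so Erin = teal. So Liam can't be teal.
So Liam = yellow.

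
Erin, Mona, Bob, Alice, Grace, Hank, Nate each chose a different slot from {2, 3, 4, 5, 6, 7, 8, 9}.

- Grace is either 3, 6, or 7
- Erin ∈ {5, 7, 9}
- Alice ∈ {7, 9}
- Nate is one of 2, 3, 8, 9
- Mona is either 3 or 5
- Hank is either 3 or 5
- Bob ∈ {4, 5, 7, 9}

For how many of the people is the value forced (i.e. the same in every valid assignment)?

2

Mona and Hank share exactly the 2 values {3, 5}; by pigeonhole those values go to them, so strike 3, 5 from Erin, Bob, Grace, Nate.
The 2 variables Erin and Alice are confined to {7, 9}, which locks those values in; drop them from Bob, Grace, Nate.
Bob's domain is down to {4}, so Bob = 4.
Grace has just one choice, so Grace = 6.
Determined: Bob=4, Grace=6. The other people each still have more than one consistent value. That makes 2.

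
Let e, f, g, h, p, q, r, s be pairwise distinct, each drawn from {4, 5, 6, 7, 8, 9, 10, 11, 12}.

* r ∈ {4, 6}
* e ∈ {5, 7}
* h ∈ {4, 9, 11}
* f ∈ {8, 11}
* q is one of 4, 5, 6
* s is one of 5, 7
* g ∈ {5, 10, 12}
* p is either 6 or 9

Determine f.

8

e and s between them cover only {5, 7} — a naked pair. Remove those values from g, q.
q and r share exactly the 2 values {4, 6}; by pigeonhole those values go to them, so strike 4, 6 from h, p.
p has just one choice, so p = 9. So h can't be 9.
That leaves h = 11. Eliminate 11 elsewhere: f.
So f = 8.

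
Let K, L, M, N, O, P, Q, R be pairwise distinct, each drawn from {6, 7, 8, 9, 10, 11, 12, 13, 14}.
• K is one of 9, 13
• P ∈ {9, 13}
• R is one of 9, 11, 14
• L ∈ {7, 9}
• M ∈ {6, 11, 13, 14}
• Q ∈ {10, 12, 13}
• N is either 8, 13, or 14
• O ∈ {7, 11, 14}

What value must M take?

The 2 variables K and P are confined to {9, 13}, which locks those values in; drop them from L, M, N, Q, R.
L's domain is down to {7}, so L = 7. So O can't be 7.
The 2 variables O and R are confined to {11, 14}, which locks those values in; drop them from M, N.
So M = 6.

6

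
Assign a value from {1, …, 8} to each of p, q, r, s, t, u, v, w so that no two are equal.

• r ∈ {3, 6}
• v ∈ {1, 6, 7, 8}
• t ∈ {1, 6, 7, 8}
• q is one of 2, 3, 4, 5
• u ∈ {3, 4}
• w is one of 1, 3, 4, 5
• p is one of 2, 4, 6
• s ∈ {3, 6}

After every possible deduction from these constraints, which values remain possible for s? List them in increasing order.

3, 6

r and s share exactly the 2 values {3, 6}; by pigeonhole those values go to them, so strike 3, 6 from p, q, t, u, v, w.
u's domain is down to {4}, so u = 4. Strike 4 from p, q, w.
p must be 2 (only option left). Strike 2 from q.
q must be 5 (only option left). Remove 5 from w.
w must be 1 (only option left). So t, v can't be 1.
No further eliminations apply; s can still be any of 3, 6.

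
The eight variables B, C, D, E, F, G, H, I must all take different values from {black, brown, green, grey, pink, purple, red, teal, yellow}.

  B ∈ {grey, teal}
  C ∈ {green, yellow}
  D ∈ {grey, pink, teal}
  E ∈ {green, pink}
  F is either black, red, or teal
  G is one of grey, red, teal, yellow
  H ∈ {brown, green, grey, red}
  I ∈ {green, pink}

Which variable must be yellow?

The 8 variables together cover exactly {black, brown, green, grey, pink, red, teal, yellow} — 8 values for 8 variables — and black appears only in F's list, so F = black.
The 7 still-open variables draw from only 7 values {brown, green, grey, pink, red, teal, yellow}, so each is used; only H can be brown, hence H = brown.
The 6 still-open variables draw from only 6 values {green, grey, pink, red, teal, yellow}, so each is used; only G can be red, hence G = red.
The 5 still-open variables together cover exactly {green, grey, pink, teal, yellow} — 5 values for 5 variables — and yellow appears only in C's list, so C = yellow.

C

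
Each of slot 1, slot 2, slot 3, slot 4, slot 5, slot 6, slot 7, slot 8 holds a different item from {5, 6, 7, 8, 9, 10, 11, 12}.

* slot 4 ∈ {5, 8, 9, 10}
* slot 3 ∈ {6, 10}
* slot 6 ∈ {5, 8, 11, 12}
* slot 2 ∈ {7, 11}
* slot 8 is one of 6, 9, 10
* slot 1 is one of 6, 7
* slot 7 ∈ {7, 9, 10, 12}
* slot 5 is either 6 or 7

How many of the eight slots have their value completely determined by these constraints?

slot 1 and slot 5 between them cover only {6, 7} — a naked pair. Remove those values from slot 2, slot 3, slot 7, slot 8.
slot 2's domain is down to {11}, so slot 2 = 11. Strike 11 from slot 6.
slot 3 has just one choice, so slot 3 = 10. Remove 10 from slot 4, slot 7, slot 8.
slot 8 has just one choice, so slot 8 = 9. So slot 4, slot 7 can't be 9.
slot 7 has just one choice, so slot 7 = 12. So slot 6 can't be 12.
Determined: slot 2=11, slot 3=10, slot 7=12, slot 8=9. The other slots each still have more than one consistent value. That makes 4.

4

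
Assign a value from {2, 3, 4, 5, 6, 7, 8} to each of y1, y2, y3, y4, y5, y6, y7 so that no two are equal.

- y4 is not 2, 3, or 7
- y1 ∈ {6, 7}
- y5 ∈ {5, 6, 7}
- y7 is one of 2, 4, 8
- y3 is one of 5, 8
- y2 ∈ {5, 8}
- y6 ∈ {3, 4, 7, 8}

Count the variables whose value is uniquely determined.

Among the 7 variables, 2 fits only y7 (and all 7 values in {2, 3, 4, 5, 6, 7, 8} must be used), so y7 = 2.
Among the 6 still-open variables, 3 fits only y6 (and all 6 values in {3, 4, 5, 6, 7, 8} must be used), so y6 = 3.
Among the 5 still-open variables, 4 fits only y4 (and all 5 values in {4, 5, 6, 7, 8} must be used), so y4 = 4.
y2 and y3 between them cover only {5, 8} — a naked pair. Remove those values from y5.
Determined: y4=4, y6=3, y7=2. The other variables each still have more than one consistent value. That makes 3.

3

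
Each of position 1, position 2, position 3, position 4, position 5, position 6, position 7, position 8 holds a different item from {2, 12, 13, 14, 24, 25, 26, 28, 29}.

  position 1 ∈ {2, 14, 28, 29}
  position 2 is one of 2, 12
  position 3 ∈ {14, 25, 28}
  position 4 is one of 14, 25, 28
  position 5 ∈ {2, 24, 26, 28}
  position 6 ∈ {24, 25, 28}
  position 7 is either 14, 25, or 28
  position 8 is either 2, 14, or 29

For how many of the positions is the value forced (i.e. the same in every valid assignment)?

3

The 8 variables together cover exactly {2, 12, 14, 24, 25, 26, 28, 29} — 8 values for 8 variables — and 12 appears only in position 2's list, so position 2 = 12.
The 7 still-open variables together cover exactly {2, 14, 24, 25, 26, 28, 29} — 7 values for 7 variables — and 26 appears only in position 5's list, so position 5 = 26.
Among the 6 still-open variables, 24 fits only position 6 (and all 6 values in {2, 14, 24, 25, 28, 29} must be used), so position 6 = 24.
position 3, position 4, position 7 between them cover only {14, 25, 28} — a naked triple. Remove those values from position 1, position 8.
Determined: position 2=12, position 5=26, position 6=24. The other positions each still have more than one consistent value. That makes 3.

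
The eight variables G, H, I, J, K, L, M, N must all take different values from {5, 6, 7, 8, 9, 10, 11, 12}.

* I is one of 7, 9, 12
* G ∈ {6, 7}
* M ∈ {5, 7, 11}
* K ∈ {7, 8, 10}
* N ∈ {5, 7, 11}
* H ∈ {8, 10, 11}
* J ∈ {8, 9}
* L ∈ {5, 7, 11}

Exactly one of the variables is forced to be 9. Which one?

J

The 8 variables draw from only 8 values {5, 6, 7, 8, 9, 10, 11, 12}, so each is used; only G can be 6, hence G = 6.
The 7 still-open variables draw from only 7 values {5, 7, 8, 9, 10, 11, 12}, so each is used; only I can be 12, hence I = 12.
Among the 6 still-open variables, 9 fits only J (and all 6 values in {5, 7, 8, 9, 10, 11} must be used), so J = 9.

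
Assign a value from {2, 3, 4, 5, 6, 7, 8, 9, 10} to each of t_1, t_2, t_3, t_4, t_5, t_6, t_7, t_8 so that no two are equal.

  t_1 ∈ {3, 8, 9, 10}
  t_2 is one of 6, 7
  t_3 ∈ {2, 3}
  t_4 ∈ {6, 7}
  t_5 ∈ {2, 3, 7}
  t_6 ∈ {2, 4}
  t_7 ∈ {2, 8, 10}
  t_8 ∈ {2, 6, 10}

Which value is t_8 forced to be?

10

The 8 variables draw from only 8 values {2, 3, 4, 6, 7, 8, 9, 10}, so each is used; only t_6 can be 4, hence t_6 = 4.
Among the 7 still-open variables, 9 fits only t_1 (and all 7 values in {2, 3, 6, 7, 8, 9, 10} must be used), so t_1 = 9.
The 6 still-open variables together cover exactly {2, 3, 6, 7, 8, 10} — 6 values for 6 variables — and 8 appears only in t_7's list, so t_7 = 8.
Among the 5 still-open variables, 10 fits only t_8 (and all 5 values in {2, 3, 6, 7, 10} must be used), so t_8 = 10.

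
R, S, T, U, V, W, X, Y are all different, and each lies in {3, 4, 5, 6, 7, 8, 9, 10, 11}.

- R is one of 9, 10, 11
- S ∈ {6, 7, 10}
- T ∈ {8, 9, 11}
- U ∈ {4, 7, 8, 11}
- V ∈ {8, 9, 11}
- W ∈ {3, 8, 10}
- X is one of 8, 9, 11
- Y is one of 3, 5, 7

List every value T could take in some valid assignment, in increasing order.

8, 9, 11

T, V, X share exactly the 3 values {8, 9, 11}; by pigeonhole those values go to them, so strike 8, 9, 11 from R, U, W.
R must be 10 (only option left). Remove 10 from S, W.
W has just one choice, so W = 3. Eliminate 3 elsewhere: Y.
No further eliminations apply; T can still be any of 8, 9, 11.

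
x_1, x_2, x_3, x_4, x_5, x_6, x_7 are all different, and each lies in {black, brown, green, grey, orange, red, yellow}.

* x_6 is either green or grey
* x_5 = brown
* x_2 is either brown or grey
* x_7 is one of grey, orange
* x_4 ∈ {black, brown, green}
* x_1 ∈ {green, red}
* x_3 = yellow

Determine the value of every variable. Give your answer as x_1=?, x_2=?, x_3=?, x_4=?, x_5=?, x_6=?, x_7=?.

x_3 must be yellow (only option left).
x_5 must be brown (only option left). Strike brown from x_2, x_4.
That leaves x_2 = grey. So x_6, x_7 can't be grey.
x_6 has just one choice, so x_6 = green. Eliminate green elsewhere: x_1, x_4.
x_7 has just one choice, so x_7 = orange.
That leaves x_1 = red.
x_4 must be black (only option left).

x_1=red, x_2=grey, x_3=yellow, x_4=black, x_5=brown, x_6=green, x_7=orange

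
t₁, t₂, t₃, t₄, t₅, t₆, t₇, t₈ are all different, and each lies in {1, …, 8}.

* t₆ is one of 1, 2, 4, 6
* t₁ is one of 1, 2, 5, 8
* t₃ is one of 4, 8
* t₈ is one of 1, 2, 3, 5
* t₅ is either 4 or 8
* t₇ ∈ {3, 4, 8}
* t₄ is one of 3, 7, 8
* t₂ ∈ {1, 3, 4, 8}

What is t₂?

1

The 8 variables together cover exactly {1, 2, 3, 4, 5, 6, 7, 8} — 8 values for 8 variables — and 6 appears only in t₆'s list, so t₆ = 6.
The 7 still-open variables draw from only 7 values {1, 2, 3, 4, 5, 7, 8}, so each is used; only t₄ can be 7, hence t₄ = 7.
t₃ and t₅ share exactly the 2 values {4, 8}; by pigeonhole those values go to them, so strike 4, 8 from t₁, t₂, t₇.
t₇'s domain is down to {3}, so t₇ = 3. So t₂, t₈ can't be 3.
So t₂ = 1.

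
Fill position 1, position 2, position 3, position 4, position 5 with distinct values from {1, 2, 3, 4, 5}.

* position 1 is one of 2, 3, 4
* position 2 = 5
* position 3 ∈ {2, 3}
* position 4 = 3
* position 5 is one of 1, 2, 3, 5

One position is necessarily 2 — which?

position 2's domain is down to {5}, so position 2 = 5. Remove 5 from position 5.
That leaves position 4 = 3. Strike 3 from position 1, position 3, position 5.
So 2 goes to position 3.

position 3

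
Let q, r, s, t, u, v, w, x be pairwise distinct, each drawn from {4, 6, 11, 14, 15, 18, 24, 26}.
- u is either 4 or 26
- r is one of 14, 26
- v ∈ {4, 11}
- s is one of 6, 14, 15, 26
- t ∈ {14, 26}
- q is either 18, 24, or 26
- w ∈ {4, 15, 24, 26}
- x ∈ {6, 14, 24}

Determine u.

4

Among the 8 variables, 11 fits only v (and all 8 values in {4, 6, 11, 14, 15, 18, 24, 26} must be used), so v = 11.
Among the 7 still-open variables, 18 fits only q (and all 7 values in {4, 6, 14, 15, 18, 24, 26} must be used), so q = 18.
r and t between them cover only {14, 26} — a naked pair. Remove those values from s, u, w, x.
So u = 4.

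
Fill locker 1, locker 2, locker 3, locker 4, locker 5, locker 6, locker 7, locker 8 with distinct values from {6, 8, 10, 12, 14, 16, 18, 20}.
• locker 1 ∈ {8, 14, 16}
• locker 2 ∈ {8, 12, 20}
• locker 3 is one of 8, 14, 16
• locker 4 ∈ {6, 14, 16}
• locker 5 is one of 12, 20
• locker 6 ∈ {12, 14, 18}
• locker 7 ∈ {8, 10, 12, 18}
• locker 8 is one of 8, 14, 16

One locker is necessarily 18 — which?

The 8 variables together cover exactly {6, 8, 10, 12, 14, 16, 18, 20} — 8 values for 8 variables — and 6 appears only in locker 4's list, so locker 4 = 6.
Among the 7 still-open variables, 10 fits only locker 7 (and all 7 values in {8, 10, 12, 14, 16, 18, 20} must be used), so locker 7 = 10.
The 6 still-open variables together cover exactly {8, 12, 14, 16, 18, 20} — 6 values for 6 variables — and 18 appears only in locker 6's list, so locker 6 = 18.

locker 6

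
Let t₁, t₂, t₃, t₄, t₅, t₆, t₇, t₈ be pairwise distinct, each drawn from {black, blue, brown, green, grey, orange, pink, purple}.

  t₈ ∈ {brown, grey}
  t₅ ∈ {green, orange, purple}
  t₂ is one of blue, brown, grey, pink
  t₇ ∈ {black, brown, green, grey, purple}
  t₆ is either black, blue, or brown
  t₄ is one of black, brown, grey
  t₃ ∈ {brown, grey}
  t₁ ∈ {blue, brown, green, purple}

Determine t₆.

The 8 variables draw from only 8 values {black, blue, brown, green, grey, orange, pink, purple}, so each is used; only t₅ can be orange, hence t₅ = orange.
The 7 still-open variables draw from only 7 values {black, blue, brown, green, grey, pink, purple}, so each is used; only t₂ can be pink, hence t₂ = pink.
The 2 variables t₃ and t₈ are confined to {brown, grey}, which locks those values in; drop them from t₁, t₄, t₆, t₇.
That leaves t₄ = black. Eliminate black elsewhere: t₆, t₇.
So t₆ = blue.

blue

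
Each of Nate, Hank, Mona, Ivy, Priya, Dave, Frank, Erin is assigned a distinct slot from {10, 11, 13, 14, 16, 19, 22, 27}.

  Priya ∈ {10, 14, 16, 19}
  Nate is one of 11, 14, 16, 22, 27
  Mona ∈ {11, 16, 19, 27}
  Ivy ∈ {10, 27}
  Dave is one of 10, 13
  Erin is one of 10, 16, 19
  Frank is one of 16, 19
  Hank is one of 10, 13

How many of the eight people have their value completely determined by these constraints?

4

Among the 8 variables, 22 fits only Nate (and all 8 values in {10, 11, 13, 14, 16, 19, 22, 27} must be used), so Nate = 22.
The 7 still-open variables draw from only 7 values {10, 11, 13, 14, 16, 19, 27}, so each is used; only Mona can be 11, hence Mona = 11.
The 6 still-open variables draw from only 6 values {10, 13, 14, 16, 19, 27}, so each is used; only Priya can be 14, hence Priya = 14.
Among the 5 still-open variables, 27 fits only Ivy (and all 5 values in {10, 13, 16, 19, 27} must be used), so Ivy = 27.
Hank and Dave share exactly the 2 values {10, 13}; by pigeonhole those values go to them, so strike 10, 13 from Erin.
Determined: Nate=22, Mona=11, Ivy=27, Priya=14. The other people each still have more than one consistent value. That makes 4.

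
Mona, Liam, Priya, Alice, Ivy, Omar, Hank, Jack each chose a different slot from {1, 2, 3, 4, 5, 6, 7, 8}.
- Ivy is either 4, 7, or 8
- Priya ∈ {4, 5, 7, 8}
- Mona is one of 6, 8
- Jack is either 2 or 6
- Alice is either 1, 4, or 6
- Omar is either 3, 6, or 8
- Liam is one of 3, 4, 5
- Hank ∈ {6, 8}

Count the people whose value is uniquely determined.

3

The 8 variables together cover exactly {1, 2, 3, 4, 5, 6, 7, 8} — 8 values for 8 variables — and 1 appears only in Alice's list, so Alice = 1.
Among the 7 still-open variables, 2 fits only Jack (and all 7 values in {2, 3, 4, 5, 6, 7, 8} must be used), so Jack = 2.
The 2 variables Mona and Hank are confined to {6, 8}, which locks those values in; drop them from Priya, Ivy, Omar.
Omar has just one choice, so Omar = 3. Strike 3 from Liam.
Determined: Alice=1, Omar=3, Jack=2. The other people each still have more than one consistent value. That makes 3.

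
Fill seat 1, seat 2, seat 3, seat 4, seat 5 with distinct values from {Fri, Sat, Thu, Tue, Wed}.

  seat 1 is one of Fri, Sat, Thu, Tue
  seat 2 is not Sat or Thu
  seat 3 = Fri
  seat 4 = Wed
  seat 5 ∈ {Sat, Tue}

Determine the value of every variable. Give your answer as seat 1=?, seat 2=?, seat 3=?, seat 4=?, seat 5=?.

seat 1=Thu, seat 2=Tue, seat 3=Fri, seat 4=Wed, seat 5=Sat

seat 3 has just one choice, so seat 3 = Fri. Strike Fri from seat 1, seat 2.
seat 4 has just one choice, so seat 4 = Wed. Eliminate Wed elsewhere: seat 2.
seat 2 must be Tue (only option left). Strike Tue from seat 1, seat 5.
seat 5 has just one choice, so seat 5 = Sat. Remove Sat from seat 1.
seat 1 must be Thu (only option left).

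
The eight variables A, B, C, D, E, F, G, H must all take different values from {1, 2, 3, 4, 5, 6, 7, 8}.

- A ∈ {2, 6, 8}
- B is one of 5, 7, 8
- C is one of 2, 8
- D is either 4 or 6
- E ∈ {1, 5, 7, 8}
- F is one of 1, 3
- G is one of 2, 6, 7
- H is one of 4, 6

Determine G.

The 8 variables together cover exactly {1, 2, 3, 4, 5, 6, 7, 8} — 8 values for 8 variables — and 3 appears only in F's list, so F = 3.
The 7 still-open variables together cover exactly {1, 2, 4, 5, 6, 7, 8} — 7 values for 7 variables — and 1 appears only in E's list, so E = 1.
The 6 still-open variables draw from only 6 values {2, 4, 5, 6, 7, 8}, so each is used; only B can be 5, hence B = 5.
The 5 still-open variables together cover exactly {2, 4, 6, 7, 8} — 5 values for 5 variables — and 7 appears only in G's list, so G = 7.

7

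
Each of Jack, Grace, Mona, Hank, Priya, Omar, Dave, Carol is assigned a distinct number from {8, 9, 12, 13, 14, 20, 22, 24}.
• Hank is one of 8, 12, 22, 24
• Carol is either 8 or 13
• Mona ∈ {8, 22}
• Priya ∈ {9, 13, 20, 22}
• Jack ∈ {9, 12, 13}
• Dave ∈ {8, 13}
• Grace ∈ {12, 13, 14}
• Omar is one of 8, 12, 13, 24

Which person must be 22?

The 8 variables draw from only 8 values {8, 9, 12, 13, 14, 20, 22, 24}, so each is used; only Grace can be 14, hence Grace = 14.
The 7 still-open variables together cover exactly {8, 9, 12, 13, 20, 22, 24} — 7 values for 7 variables — and 20 appears only in Priya's list, so Priya = 20.
The 6 still-open variables draw from only 6 values {8, 9, 12, 13, 22, 24}, so each is used; only Jack can be 9, hence Jack = 9.
Dave and Carol between them cover only {8, 13} — a naked pair. Remove those values from Mona, Hank, Omar.
So 22 goes to Mona.

Mona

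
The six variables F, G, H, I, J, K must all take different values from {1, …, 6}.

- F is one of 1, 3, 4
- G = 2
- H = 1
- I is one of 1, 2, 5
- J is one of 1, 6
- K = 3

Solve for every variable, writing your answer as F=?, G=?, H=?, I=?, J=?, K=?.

F=4, G=2, H=1, I=5, J=6, K=3

G's domain is down to {2}, so G = 2. Strike 2 from I.
H's domain is down to {1}, so H = 1. Remove 1 from F, I, J.
I has just one choice, so I = 5.
J has just one choice, so J = 6.
K has just one choice, so K = 3. So F can't be 3.
F has just one choice, so F = 4.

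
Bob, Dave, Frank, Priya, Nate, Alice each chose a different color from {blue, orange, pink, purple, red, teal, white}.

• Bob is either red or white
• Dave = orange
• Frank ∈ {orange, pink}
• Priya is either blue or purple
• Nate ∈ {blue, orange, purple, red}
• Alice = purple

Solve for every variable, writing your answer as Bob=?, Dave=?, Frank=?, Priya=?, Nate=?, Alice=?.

Dave must be orange (only option left). Eliminate orange elsewhere: Frank, Nate.
Frank's domain is down to {pink}, so Frank = pink.
Alice has just one choice, so Alice = purple. Eliminate purple elsewhere: Priya, Nate.
That leaves Priya = blue. Strike blue from Nate.
Nate has just one choice, so Nate = red. So Bob can't be red.
Bob must be white (only option left).

Bob=white, Dave=orange, Frank=pink, Priya=blue, Nate=red, Alice=purple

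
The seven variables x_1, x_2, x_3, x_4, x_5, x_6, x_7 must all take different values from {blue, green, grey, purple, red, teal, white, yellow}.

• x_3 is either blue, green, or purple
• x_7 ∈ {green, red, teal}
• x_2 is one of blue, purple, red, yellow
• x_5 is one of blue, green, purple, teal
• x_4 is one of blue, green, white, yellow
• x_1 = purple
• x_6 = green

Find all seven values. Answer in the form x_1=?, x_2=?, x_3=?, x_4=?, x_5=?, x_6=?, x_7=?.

x_1=purple, x_2=yellow, x_3=blue, x_4=white, x_5=teal, x_6=green, x_7=red

x_1 must be purple (only option left). Eliminate purple elsewhere: x_2, x_3, x_5.
x_6's domain is down to {green}, so x_6 = green. Strike green from x_3, x_4, x_5, x_7.
That leaves x_3 = blue. Remove blue from x_2, x_4, x_5.
x_5's domain is down to {teal}, so x_5 = teal. Eliminate teal elsewhere: x_7.
x_7's domain is down to {red}, so x_7 = red. So x_2 can't be red.
x_2 has just one choice, so x_2 = yellow. Remove yellow from x_4.
x_4's domain is down to {white}, so x_4 = white.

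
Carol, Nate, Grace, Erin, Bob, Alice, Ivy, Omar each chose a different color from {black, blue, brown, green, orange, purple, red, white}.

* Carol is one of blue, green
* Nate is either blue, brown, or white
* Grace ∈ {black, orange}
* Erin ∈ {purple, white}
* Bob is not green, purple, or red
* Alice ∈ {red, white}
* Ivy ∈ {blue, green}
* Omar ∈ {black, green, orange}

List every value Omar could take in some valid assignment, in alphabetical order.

The 8 variables draw from only 8 values {black, blue, brown, green, orange, purple, red, white}, so each is used; only Erin can be purple, hence Erin = purple.
The 7 still-open variables draw from only 7 values {black, blue, brown, green, orange, red, white}, so each is used; only Alice can be red, hence Alice = red.
Carol and Ivy share exactly the 2 values {blue, green}; by pigeonhole those values go to them, so strike blue, green from Nate, Bob, Omar.
Grace and Omar between them cover only {black, orange} — a naked pair. Remove those values from Bob.
No further eliminations apply; Omar can still be any of black, orange.

black, orange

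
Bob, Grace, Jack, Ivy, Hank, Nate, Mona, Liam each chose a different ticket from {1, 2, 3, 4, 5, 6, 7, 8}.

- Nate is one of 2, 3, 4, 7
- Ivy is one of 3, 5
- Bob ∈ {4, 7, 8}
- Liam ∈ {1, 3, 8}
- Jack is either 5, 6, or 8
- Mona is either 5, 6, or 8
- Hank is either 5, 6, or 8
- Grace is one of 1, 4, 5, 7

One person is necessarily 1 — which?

Liam

Among the 8 variables, 2 fits only Nate (and all 8 values in {1, 2, 3, 4, 5, 6, 7, 8} must be used), so Nate = 2.
The 3 variables Jack, Hank, Mona are confined to {5, 6, 8}, which locks those values in; drop them from Bob, Grace, Ivy, Liam.
That leaves Ivy = 3. Remove 3 from Liam.
So 1 goes to Liam.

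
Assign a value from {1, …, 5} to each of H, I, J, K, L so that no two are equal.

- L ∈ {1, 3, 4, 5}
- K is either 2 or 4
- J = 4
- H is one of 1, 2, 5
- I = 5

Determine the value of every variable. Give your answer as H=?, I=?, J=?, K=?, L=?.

I's domain is down to {5}, so I = 5. Eliminate 5 elsewhere: H, L.
J has just one choice, so J = 4. Remove 4 from K, L.
That leaves K = 2. Eliminate 2 elsewhere: H.
H has just one choice, so H = 1. Eliminate 1 elsewhere: L.
L must be 3 (only option left).

H=1, I=5, J=4, K=2, L=3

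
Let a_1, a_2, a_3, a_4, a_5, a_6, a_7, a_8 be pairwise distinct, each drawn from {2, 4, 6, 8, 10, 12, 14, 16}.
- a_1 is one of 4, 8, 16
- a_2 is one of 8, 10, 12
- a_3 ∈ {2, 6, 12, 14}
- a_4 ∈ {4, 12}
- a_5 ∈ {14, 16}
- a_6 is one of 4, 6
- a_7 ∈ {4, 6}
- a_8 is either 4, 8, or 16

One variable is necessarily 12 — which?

Among the 8 variables, 2 fits only a_3 (and all 8 values in {2, 4, 6, 8, 10, 12, 14, 16} must be used), so a_3 = 2.
The 7 still-open variables draw from only 7 values {4, 6, 8, 10, 12, 14, 16}, so each is used; only a_2 can be 10, hence a_2 = 10.
Among the 6 still-open variables, 12 fits only a_4 (and all 6 values in {4, 6, 8, 12, 14, 16} must be used), so a_4 = 12.

a_4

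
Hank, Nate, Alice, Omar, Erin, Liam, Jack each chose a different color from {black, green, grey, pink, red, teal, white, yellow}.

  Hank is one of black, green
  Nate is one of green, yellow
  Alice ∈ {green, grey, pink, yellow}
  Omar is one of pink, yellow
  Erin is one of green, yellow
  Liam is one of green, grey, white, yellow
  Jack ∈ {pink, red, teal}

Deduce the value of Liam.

white

Nate and Erin share exactly the 2 values {green, yellow}; by pigeonhole those values go to them, so strike green, yellow from Hank, Alice, Omar, Liam.
Hank has just one choice, so Hank = black.
Omar's domain is down to {pink}, so Omar = pink. Eliminate pink elsewhere: Alice, Jack.
Alice's domain is down to {grey}, so Alice = grey. So Liam can't be grey.
So Liam = white.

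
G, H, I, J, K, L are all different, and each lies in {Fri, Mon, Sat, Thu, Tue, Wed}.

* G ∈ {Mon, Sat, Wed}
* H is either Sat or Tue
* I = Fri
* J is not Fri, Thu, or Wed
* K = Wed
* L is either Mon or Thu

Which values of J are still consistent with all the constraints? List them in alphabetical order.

Mon, Sat, Tue

I has just one choice, so I = Fri.
K has just one choice, so K = Wed. Eliminate Wed elsewhere: G.
Among the 4 still-open variables, Thu fits only L (and all 4 values in {Mon, Sat, Thu, Tue} must be used), so L = Thu.
No further eliminations apply; J can still be any of Mon, Sat, Tue.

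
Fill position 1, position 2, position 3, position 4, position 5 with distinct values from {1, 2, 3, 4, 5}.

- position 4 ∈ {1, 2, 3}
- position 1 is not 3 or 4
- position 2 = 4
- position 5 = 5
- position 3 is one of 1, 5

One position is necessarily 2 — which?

position 1

position 2 has just one choice, so position 2 = 4.
position 5 must be 5 (only option left). Remove 5 from position 1, position 3.
That leaves position 3 = 1. Strike 1 from position 1, position 4.
So 2 goes to position 1.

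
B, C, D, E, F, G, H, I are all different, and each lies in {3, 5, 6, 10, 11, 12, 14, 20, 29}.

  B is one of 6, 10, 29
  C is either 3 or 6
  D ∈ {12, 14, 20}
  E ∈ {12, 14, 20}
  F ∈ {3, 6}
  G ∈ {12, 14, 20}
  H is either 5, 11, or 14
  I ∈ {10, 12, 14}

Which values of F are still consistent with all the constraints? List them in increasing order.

3, 6

C and F share exactly the 2 values {3, 6}; by pigeonhole those values go to them, so strike 3, 6 from B.
D, E, G share exactly the 3 values {12, 14, 20}; by pigeonhole those values go to them, so strike 12, 14, 20 from H, I.
I has just one choice, so I = 10. Remove 10 from B.
B has just one choice, so B = 29.
No further eliminations apply; F can still be any of 3, 6.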